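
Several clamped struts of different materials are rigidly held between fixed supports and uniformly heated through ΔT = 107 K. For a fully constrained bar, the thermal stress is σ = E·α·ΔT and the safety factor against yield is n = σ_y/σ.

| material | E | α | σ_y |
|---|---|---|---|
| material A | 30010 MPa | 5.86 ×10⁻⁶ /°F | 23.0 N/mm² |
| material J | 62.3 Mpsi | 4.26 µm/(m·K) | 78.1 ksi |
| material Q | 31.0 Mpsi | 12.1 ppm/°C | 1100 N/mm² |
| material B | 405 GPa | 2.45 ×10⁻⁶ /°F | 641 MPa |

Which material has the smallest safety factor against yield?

With everything in SI (GPa, ×10⁻⁶/K, MPa):
  material A: E = 30.01, α = 10.5, σ_y = 23.00 → σ = 33.9 MPa, n = 0.679
  material J: E = 429.5, α = 4.26, σ_y = 538.5 → σ = 196 MPa, n = 2.75
  material Q: E = 213.7, α = 12.1, σ_y = 1100 → σ = 277 MPa, n = 3.98
  material B: E = 405.0, α = 4.41, σ_y = 641.0 → σ = 191 MPa, n = 3.35
Smallest n: material A with n = 0.679.

material A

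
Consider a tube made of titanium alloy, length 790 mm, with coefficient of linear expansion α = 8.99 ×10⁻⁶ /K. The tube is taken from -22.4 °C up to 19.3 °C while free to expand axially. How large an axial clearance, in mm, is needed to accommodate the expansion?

0.296 mm

ΔT = 19.3 − (-22.4) = 41.70 K.
ΔL = α·L₀·ΔT = 8.99×10⁻⁶ × 790 mm × 41.70 K = 0.296 mm.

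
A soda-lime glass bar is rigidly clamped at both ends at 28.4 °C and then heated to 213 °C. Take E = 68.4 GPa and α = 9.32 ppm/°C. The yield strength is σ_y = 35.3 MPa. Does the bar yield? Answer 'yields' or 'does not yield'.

ΔT = 184.6 K. Constrained thermal stress σ = E·α·ΔT = 68.40×10³ MPa × 9.32×10⁻⁶ × 184.6 = 118 MPa (compressive).
Compare to σ_y = 35.3 MPa: σ ≥ σ_y, so it yields.

yields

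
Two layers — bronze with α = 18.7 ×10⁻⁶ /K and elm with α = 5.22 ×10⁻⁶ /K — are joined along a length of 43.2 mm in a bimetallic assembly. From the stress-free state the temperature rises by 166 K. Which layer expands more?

bronze

α(bronze) = 18.7×10⁻⁶/K vs α(elm) = 5.22×10⁻⁶/K.
Higher α expands more for the same ΔT: bronze.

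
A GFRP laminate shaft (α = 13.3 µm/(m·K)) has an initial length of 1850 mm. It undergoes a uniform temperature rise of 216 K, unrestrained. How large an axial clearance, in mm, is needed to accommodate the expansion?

5.31 mm

ΔL = α·L₀·ΔT = 13.3×10⁻⁶ × 1850 mm × 216.0 K = 5.31 mm.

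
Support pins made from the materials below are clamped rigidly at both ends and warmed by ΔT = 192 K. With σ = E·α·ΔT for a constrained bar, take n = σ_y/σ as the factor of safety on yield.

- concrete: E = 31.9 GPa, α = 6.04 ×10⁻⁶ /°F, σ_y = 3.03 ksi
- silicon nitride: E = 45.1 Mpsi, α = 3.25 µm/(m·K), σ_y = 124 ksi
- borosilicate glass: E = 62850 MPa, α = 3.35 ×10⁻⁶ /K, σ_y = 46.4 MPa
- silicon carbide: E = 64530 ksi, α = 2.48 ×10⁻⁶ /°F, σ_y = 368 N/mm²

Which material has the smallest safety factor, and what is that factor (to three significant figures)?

concrete, n = 0.314

In consistent units (E in GPa, α in ×10⁻⁶/K, σ_y in MPa):
  concrete: E = 31.90, α = 10.9, σ_y = 20.89 → σ = 66.6 MPa, n = 0.314
  silicon nitride: E = 311.0, α = 3.25, σ_y = 855.0 → σ = 194 MPa, n = 4.41
  borosilicate glass: E = 62.85, α = 3.35, σ_y = 46.40 → σ = 40.4 MPa, n = 1.15
  silicon carbide: E = 444.9, α = 4.46, σ_y = 368.0 → σ = 381 MPa, n = 0.965
Smallest n: concrete with n = 0.314.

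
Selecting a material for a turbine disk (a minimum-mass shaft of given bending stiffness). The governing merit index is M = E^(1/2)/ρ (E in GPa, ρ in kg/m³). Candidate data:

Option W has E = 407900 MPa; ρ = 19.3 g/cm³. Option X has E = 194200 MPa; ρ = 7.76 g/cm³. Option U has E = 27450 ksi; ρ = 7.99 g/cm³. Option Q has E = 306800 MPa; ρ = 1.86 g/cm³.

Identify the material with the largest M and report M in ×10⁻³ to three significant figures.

option Q, M = 9.42×10⁻³

In SI units:
  option W: E = 407.9 GPa, ρ = 19300 kg/m³
  option X: E = 194.2 GPa, ρ = 7760 kg/m³
  option U: E = 189.3 GPa, ρ = 7990 kg/m³
  option Q: E = 306.8 GPa, ρ = 1860 kg/m³
  option Q: M = 9.42×10⁻³
  option X: M = 1.80×10⁻³
  option U: M = 1.72×10⁻³
  option W: M = 1.05×10⁻³
Option Q ranks first.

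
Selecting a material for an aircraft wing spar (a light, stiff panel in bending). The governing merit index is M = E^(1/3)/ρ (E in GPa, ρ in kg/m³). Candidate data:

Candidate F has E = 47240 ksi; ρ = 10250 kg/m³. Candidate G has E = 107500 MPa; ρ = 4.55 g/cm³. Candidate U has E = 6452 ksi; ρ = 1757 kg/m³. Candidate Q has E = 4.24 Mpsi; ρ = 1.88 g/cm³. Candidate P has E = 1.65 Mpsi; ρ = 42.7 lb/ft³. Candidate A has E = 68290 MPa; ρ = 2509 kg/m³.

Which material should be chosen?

In SI units:
  candidate F: E = 325.7 GPa, ρ = 10250 kg/m³
  candidate G: E = 107.5 GPa, ρ = 4550 kg/m³
  candidate U: E = 44.48 GPa, ρ = 1757 kg/m³
  candidate Q: E = 29.23 GPa, ρ = 1880 kg/m³
  candidate P: E = 11.38 GPa, ρ = 684.0 kg/m³
  candidate A: E = 68.29 GPa, ρ = 2509 kg/m³
  candidate P: M = 3.29×10⁻³
  candidate U: M = 2.02×10⁻³
  candidate Q: M = 1.64×10⁻³
  candidate A: M = 1.63×10⁻³
  candidate G: M = 1.05×10⁻³
  candidate F: M = 0.671×10⁻³
Highest index: candidate P.

candidate P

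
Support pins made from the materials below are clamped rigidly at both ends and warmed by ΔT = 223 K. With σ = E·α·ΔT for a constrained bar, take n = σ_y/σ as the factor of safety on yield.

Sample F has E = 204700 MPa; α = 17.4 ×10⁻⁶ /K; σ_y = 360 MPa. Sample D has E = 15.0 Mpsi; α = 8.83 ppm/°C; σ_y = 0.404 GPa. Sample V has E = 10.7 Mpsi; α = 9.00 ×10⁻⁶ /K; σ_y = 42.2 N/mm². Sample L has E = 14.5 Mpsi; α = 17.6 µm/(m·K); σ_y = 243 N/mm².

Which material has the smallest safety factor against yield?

With everything in SI (GPa, ×10⁻⁶/K, MPa):
  sample F: E = 204.7, α = 17.4, σ_y = 360.0 → σ = 794 MPa, n = 0.453
  sample D: E = 103.4, α = 8.83, σ_y = 404.0 → σ = 204 MPa, n = 1.98
  sample V: E = 73.77, α = 9.00, σ_y = 42.20 → σ = 148 MPa, n = 0.285
  sample L: E = 99.97, α = 17.6, σ_y = 243.0 → σ = 392 MPa, n = 0.619
Sample V has the lowest safety factor, n = 0.285.

sample V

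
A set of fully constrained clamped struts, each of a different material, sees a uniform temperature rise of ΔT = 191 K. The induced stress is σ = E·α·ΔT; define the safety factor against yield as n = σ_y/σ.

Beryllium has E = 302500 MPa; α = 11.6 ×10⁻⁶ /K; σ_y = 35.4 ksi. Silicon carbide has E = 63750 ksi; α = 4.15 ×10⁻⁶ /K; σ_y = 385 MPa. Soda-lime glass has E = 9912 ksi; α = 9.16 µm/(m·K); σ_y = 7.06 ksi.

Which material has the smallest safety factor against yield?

beryllium

With everything in SI (GPa, ×10⁻⁶/K, MPa):
  beryllium: E = 302.5, α = 11.6, σ_y = 244.1 → σ = 670 MPa, n = 0.364
  silicon carbide: E = 439.5, α = 4.15, σ_y = 385.0 → σ = 348 MPa, n = 1.11
  soda-lime glass: E = 68.34, α = 9.16, σ_y = 48.68 → σ = 120 MPa, n = 0.407
Smallest n: beryllium with n = 0.364.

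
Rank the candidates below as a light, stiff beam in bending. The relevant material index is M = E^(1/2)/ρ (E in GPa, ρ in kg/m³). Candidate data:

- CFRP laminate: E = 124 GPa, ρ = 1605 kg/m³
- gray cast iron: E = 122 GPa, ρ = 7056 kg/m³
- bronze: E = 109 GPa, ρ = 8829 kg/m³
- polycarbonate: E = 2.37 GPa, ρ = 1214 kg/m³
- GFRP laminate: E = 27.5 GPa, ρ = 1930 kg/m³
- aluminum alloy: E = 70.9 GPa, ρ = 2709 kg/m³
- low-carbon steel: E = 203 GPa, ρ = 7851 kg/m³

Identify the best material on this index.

Per-candidate index values:
  CFRP laminate: M = 6.94×10⁻³
  aluminum alloy: M = 3.11×10⁻³
  GFRP laminate: M = 2.72×10⁻³
  low-carbon steel: M = 1.81×10⁻³
  gray cast iron: M = 1.57×10⁻³
  polycarbonate: M = 1.27×10⁻³
  bronze: M = 1.18×10⁻³
CFRP laminate has the largest M.

CFRP laminate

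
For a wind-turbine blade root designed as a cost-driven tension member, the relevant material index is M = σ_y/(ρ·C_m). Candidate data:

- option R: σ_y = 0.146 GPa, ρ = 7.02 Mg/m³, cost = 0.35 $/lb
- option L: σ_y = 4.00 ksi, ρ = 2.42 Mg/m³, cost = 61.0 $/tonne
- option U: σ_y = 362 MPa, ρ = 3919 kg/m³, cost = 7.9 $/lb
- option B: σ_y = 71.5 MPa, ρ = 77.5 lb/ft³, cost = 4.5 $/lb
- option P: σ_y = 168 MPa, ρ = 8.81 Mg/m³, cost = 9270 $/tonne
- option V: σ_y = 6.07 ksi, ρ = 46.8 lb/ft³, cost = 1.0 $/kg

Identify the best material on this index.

In SI units:
  option R: σ_y = 146.0 MPa, ρ = 7020 kg/m³, cost = 0.7716 $/kg
  option L: σ_y = 27.58 MPa, ρ = 2420 kg/m³, cost = 0.06100 $/kg
  option U: σ_y = 362.0 MPa, ρ = 3919 kg/m³, cost = 17.42 $/kg
  option B: σ_y = 71.50 MPa, ρ = 1241 kg/m³, cost = 9.921 $/kg
  option P: σ_y = 168.0 MPa, ρ = 8810 kg/m³, cost = 9.270 $/kg
  option V: σ_y = 41.85 MPa, ρ = 749.7 kg/m³, cost = 1.000 $/kg
  option L: M = 187 kN·m per $
  option V: M = 55.8 kN·m per $
  option R: M = 27.0 kN·m per $
  option B: M = 5.81 kN·m per $
  option U: M = 5.30 kN·m per $
  option P: M = 2.06 kN·m per $
Option L has the largest M.

option L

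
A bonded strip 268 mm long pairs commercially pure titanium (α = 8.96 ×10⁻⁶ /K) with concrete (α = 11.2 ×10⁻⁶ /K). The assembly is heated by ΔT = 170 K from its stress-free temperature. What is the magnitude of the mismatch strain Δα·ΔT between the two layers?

Δα = |8.96 − 11.2|×10⁻⁶/K = 2.24×10⁻⁶/K.
Mismatch strain = Δα·ΔT = 2.24×10⁻⁶ × 170.0 = 3.81×10⁻⁴.

3.81×10⁻⁴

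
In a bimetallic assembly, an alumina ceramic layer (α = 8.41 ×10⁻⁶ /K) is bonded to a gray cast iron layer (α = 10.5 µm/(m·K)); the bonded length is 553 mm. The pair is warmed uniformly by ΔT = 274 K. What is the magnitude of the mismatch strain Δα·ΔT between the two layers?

5.73×10⁻⁴

Δα = |8.41 − 10.5|×10⁻⁶/K = 2.09×10⁻⁶/K.
Mismatch strain = Δα·ΔT = 2.09×10⁻⁶ × 274.0 = 5.73×10⁻⁴.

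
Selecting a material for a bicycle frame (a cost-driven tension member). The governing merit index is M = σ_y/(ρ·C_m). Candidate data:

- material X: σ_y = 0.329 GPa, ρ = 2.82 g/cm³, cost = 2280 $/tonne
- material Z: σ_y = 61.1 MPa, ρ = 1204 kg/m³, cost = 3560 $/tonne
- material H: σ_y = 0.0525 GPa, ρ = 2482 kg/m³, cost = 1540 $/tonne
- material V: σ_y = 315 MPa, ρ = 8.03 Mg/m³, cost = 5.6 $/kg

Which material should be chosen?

Normalizing units and computing the index:
  material X: σ_y = 329.0 MPa, ρ = 2820 kg/m³, cost = 2.280 $/kg
  material Z: σ_y = 61.10 MPa, ρ = 1204 kg/m³, cost = 3.560 $/kg
  material H: σ_y = 52.50 MPa, ρ = 2482 kg/m³, cost = 1.540 $/kg
  material V: σ_y = 315.0 MPa, ρ = 8030 kg/m³, cost = 5.600 $/kg
  material X: M = 51.2 kN·m per $
  material Z: M = 14.3 kN·m per $
  material H: M = 13.7 kN·m per $
  material V: M = 7.00 kN·m per $
Highest index: material X.

material X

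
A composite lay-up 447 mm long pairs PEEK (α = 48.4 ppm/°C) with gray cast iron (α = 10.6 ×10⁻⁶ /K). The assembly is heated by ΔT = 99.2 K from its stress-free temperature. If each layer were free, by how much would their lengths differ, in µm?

Δα = |48.4 − 10.6|×10⁻⁶/K = 37.8×10⁻⁶/K.
ΔL_mismatch = Δα·L·ΔT = 37.8×10⁻⁶ × 447.0 mm × 99.2 K = 1680 µm.

1680 µm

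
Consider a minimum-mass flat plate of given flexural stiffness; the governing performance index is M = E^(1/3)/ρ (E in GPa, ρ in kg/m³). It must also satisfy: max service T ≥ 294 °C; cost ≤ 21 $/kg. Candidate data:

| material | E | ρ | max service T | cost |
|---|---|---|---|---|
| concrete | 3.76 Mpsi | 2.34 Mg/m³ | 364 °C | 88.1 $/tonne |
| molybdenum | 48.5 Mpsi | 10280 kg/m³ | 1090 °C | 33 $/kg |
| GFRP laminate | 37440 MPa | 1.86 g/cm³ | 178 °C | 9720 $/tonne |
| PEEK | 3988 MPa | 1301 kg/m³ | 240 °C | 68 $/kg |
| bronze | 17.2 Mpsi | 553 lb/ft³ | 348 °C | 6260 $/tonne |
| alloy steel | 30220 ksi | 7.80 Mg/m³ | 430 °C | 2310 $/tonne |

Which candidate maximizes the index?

Screen on constraints: max service T ≥ 294 °C; cost ≤ 21 $/kg. Survivors: concrete, bronze, alloy steel.
Putting every candidate on a common basis:
  concrete: E = 25.92 GPa, ρ = 2340 kg/m³
  bronze: E = 118.6 GPa, ρ = 8858 kg/m³
  alloy steel: E = 208.4 GPa, ρ = 7800 kg/m³
  concrete: M = 1.26×10⁻³
  alloy steel: M = 0.760×10⁻³
  bronze: M = 0.555×10⁻³
Concrete ranks first.

concrete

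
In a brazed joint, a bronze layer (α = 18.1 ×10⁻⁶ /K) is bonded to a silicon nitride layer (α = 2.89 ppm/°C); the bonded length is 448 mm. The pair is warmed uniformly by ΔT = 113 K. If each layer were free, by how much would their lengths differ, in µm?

770 µm

Δα = |18.1 − 2.89|×10⁻⁶/K = 15.2×10⁻⁶/K.
ΔL_mismatch = Δα·L·ΔT = 15.2×10⁻⁶ × 448.0 mm × 113.0 K = 770 µm.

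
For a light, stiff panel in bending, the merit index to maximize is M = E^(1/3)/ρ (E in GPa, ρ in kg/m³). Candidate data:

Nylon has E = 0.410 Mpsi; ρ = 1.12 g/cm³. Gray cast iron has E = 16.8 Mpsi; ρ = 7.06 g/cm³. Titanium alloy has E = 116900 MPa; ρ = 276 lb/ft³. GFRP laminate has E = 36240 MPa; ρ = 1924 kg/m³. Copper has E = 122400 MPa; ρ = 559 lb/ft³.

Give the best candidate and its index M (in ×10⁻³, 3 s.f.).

In SI units:
  nylon: E = 2.827 GPa, ρ = 1120 kg/m³
  gray cast iron: E = 115.8 GPa, ρ = 7060 kg/m³
  titanium alloy: E = 116.9 GPa, ρ = 4421 kg/m³
  GFRP laminate: E = 36.24 GPa, ρ = 1924 kg/m³
  copper: E = 122.4 GPa, ρ = 8954 kg/m³
  GFRP laminate: M = 1.72×10⁻³
  nylon: M = 1.26×10⁻³
  titanium alloy: M = 1.11×10⁻³
  gray cast iron: M = 0.690×10⁻³
  copper: M = 0.554×10⁻³
GFRP laminate has the largest M.

GFRP laminate, M = 1.72×10⁻³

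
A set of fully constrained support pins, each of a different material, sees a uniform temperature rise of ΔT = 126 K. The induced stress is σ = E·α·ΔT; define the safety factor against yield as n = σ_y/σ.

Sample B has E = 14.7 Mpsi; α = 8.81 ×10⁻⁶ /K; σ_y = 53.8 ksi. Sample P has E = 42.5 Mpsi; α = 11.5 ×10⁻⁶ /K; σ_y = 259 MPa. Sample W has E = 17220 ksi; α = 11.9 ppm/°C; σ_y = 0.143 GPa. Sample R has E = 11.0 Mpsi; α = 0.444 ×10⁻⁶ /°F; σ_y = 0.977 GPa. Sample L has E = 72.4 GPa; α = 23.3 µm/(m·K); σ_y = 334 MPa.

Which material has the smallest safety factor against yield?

sample P

With everything in SI (GPa, ×10⁻⁶/K, MPa):
  sample B: E = 101.4, α = 8.81, σ_y = 370.9 → σ = 113 MPa, n = 3.30
  sample P: E = 293.0, α = 11.5, σ_y = 259.0 → σ = 425 MPa, n = 0.610
  sample W: E = 118.7, α = 11.9, σ_y = 143.0 → σ = 178 MPa, n = 0.803
  sample R: E = 75.84, α = 0.799, σ_y = 977.0 → σ = 7.64 MPa, n = 128
  sample L: E = 72.40, α = 23.3, σ_y = 334.0 → σ = 213 MPa, n = 1.57
The minimum is sample P at n = 0.610.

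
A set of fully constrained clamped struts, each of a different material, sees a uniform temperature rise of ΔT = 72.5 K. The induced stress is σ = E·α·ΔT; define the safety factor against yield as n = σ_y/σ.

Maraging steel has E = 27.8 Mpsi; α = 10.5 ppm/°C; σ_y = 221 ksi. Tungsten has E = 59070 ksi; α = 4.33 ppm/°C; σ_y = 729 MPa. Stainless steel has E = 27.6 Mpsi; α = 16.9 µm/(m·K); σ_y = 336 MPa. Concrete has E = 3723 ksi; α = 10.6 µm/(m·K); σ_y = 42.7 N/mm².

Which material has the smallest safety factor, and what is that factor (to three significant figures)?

stainless steel, n = 1.44

With everything in SI (GPa, ×10⁻⁶/K, MPa):
  maraging steel: E = 191.7, α = 10.5, σ_y = 1524 → σ = 146 MPa, n = 10.4
  tungsten: E = 407.3, α = 4.33, σ_y = 729.0 → σ = 128 MPa, n = 5.70
  stainless steel: E = 190.3, α = 16.9, σ_y = 336.0 → σ = 233 MPa, n = 1.44
  concrete: E = 25.67, α = 10.6, σ_y = 42.70 → σ = 19.7 MPa, n = 2.16
Smallest n: stainless steel with n = 1.44.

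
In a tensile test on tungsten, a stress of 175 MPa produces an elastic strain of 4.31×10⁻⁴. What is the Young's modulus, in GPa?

E = σ/ε = 175 MPa / 4.31×10⁻⁴ = 406000 MPa = 406 GPa.

406 GPa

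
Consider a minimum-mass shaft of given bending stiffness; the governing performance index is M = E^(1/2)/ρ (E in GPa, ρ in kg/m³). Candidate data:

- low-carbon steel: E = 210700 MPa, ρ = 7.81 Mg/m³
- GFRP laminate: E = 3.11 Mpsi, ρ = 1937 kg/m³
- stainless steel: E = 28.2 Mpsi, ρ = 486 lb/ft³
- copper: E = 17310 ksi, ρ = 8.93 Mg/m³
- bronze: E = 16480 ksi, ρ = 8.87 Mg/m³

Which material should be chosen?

GFRP laminate

Putting every candidate on a common basis:
  low-carbon steel: E = 210.7 GPa, ρ = 7810 kg/m³
  GFRP laminate: E = 21.44 GPa, ρ = 1937 kg/m³
  stainless steel: E = 194.4 GPa, ρ = 7785 kg/m³
  copper: E = 119.3 GPa, ρ = 8930 kg/m³
  bronze: E = 113.6 GPa, ρ = 8870 kg/m³
  GFRP laminate: M = 2.39×10⁻³
  low-carbon steel: M = 1.86×10⁻³
  stainless steel: M = 1.79×10⁻³
  copper: M = 1.22×10⁻³
  bronze: M = 1.20×10⁻³
GFRP laminate ranks first.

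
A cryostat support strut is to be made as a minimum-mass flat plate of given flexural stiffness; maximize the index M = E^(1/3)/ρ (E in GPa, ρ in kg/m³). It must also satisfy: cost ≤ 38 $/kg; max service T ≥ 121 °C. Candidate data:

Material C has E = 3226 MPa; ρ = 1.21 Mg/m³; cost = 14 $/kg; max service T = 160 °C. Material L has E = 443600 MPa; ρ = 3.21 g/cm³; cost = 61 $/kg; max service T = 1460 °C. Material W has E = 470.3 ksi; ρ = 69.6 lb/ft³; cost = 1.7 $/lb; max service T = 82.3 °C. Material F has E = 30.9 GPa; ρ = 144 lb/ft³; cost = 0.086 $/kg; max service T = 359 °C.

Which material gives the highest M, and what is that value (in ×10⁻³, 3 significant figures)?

material F, M = 1.36×10⁻³

Screen on constraints: cost ≤ 38 $/kg; max service T ≥ 121 °C. Survivors: material C, material F.
Normalizing units and computing the index:
  material C: E = 3.226 GPa, ρ = 1210 kg/m³
  material F: E = 30.90 GPa, ρ = 2307 kg/m³
  material F: M = 1.36×10⁻³
  material C: M = 1.22×10⁻³
Material F ranks first.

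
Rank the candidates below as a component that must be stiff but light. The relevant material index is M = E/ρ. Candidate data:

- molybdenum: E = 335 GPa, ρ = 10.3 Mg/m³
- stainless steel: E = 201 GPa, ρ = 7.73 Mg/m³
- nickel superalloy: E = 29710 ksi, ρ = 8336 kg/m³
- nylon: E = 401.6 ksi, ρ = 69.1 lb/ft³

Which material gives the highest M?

After converting to SI:
  molybdenum: E = 335.0 GPa, ρ = 10300 kg/m³
  stainless steel: E = 201.0 GPa, ρ = 7730 kg/m³
  nickel superalloy: E = 204.8 GPa, ρ = 8336 kg/m³
  nylon: E = 2.769 GPa, ρ = 1107 kg/m³
  molybdenum: M = 32.5 MN·m/kg
  stainless steel: M = 26.0 MN·m/kg
  nickel superalloy: M = 24.6 MN·m/kg
  nylon: M = 2.50 MN·m/kg
Molybdenum ranks first.

molybdenum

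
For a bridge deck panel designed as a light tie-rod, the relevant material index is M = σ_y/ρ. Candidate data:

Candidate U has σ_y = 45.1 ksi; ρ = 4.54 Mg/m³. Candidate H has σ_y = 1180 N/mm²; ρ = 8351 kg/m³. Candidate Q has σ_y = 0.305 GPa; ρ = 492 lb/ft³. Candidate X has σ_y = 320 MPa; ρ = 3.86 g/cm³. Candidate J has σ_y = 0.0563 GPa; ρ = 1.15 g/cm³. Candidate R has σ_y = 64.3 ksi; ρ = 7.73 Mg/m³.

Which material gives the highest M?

candidate H

Convert each candidate to consistent units, then evaluate M:
  candidate U: σ_y = 311.0 MPa, ρ = 4540 kg/m³
  candidate H: σ_y = 1180 MPa, ρ = 8351 kg/m³
  candidate Q: σ_y = 305.0 MPa, ρ = 7881 kg/m³
  candidate X: σ_y = 320.0 MPa, ρ = 3860 kg/m³
  candidate J: σ_y = 56.30 MPa, ρ = 1150 kg/m³
  candidate R: σ_y = 443.3 MPa, ρ = 7730 kg/m³
  candidate H: M = 141 kN·m/kg
  candidate X: M = 82.9 kN·m/kg
  candidate U: M = 68.5 kN·m/kg
  candidate R: M = 57.4 kN·m/kg
  candidate J: M = 49.0 kN·m/kg
  candidate Q: M = 38.7 kN·m/kg
The maximum is for candidate H.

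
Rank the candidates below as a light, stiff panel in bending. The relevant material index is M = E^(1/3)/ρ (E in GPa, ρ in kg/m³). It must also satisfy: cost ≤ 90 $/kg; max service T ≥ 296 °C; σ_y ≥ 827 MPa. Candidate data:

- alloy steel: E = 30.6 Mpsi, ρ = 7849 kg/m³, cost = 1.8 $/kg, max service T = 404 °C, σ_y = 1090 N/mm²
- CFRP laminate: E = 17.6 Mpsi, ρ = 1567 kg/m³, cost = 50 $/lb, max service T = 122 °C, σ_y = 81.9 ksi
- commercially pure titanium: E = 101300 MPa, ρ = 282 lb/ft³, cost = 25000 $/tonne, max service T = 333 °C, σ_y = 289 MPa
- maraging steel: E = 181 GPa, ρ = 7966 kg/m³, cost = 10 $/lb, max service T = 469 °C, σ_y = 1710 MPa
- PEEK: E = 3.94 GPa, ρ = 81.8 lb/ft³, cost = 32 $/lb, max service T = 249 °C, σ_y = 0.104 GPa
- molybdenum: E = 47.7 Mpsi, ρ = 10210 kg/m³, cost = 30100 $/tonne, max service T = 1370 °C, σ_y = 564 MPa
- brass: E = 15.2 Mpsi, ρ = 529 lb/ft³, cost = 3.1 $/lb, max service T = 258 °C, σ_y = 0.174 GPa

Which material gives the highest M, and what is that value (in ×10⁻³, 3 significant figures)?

alloy steel, M = 0.758×10⁻³

Screen on constraints: cost ≤ 90 $/kg; max service T ≥ 296 °C; σ_y ≥ 827 MPa. Survivors: alloy steel, maraging steel.
Normalizing units and computing the index:
  alloy steel: E = 211.0 GPa, ρ = 7849 kg/m³
  maraging steel: E = 181.0 GPa, ρ = 7966 kg/m³
  alloy steel: M = 0.758×10⁻³
  maraging steel: M = 0.710×10⁻³
Alloy steel ranks first.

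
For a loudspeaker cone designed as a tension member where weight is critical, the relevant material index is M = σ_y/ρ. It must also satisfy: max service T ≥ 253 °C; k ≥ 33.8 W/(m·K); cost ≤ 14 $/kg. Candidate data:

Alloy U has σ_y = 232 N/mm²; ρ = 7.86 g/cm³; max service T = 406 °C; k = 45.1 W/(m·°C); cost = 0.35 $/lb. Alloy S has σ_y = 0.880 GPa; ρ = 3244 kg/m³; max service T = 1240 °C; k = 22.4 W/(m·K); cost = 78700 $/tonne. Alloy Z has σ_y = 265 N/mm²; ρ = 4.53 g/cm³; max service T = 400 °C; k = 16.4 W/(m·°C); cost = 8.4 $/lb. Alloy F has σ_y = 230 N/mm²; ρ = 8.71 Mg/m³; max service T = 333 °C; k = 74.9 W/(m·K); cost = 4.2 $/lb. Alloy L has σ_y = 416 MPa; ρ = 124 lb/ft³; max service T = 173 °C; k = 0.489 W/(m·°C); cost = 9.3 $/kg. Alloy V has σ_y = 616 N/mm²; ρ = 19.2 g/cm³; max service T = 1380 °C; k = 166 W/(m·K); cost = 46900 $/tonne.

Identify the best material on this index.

alloy U

Screen on constraints: max service T ≥ 253 °C; k ≥ 33.8 W/(m·K); cost ≤ 14 $/kg. Survivors: alloy U, alloy F.
Normalizing units and computing the index:
  alloy U: σ_y = 232.0 MPa, ρ = 7860 kg/m³
  alloy F: σ_y = 230.0 MPa, ρ = 8710 kg/m³
  alloy U: M = 29.5 kN·m/kg
  alloy F: M = 26.4 kN·m/kg
Alloy U ranks first.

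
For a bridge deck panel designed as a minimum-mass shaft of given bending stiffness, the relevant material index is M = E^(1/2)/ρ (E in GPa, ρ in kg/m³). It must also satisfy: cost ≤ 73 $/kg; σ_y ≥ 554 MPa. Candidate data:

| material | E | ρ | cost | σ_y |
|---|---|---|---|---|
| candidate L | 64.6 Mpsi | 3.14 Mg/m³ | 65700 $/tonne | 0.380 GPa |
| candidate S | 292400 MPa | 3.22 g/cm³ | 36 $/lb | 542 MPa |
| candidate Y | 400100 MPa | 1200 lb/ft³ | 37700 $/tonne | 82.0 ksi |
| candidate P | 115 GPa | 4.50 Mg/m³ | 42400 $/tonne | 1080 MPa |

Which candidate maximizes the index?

candidate P

Screen on constraints: cost ≤ 73 $/kg; σ_y ≥ 554 MPa. Survivors: candidate Y, candidate P.
Putting every candidate on a common basis:
  candidate Y: E = 400.1 GPa, ρ = 19220 kg/m³
  candidate P: E = 115.0 GPa, ρ = 4500 kg/m³
  candidate P: M = 2.38×10⁻³
  candidate Y: M = 1.04×10⁻³
The maximum is for candidate P.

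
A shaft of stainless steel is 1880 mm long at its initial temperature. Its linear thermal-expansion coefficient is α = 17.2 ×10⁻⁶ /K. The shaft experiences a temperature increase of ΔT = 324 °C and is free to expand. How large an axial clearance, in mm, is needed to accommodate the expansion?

10.5 mm

ΔL = α·L₀·ΔT = 17.2×10⁻⁶ × 1880 mm × 324.0 K = 10.5 mm.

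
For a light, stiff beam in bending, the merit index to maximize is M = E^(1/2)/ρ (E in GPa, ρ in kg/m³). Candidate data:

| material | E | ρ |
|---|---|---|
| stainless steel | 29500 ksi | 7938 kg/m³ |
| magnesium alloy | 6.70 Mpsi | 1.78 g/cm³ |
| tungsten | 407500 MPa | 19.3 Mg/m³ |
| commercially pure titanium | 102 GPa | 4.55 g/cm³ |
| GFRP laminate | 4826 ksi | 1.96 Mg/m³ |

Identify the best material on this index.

After converting to SI:
  stainless steel: E = 203.4 GPa, ρ = 7938 kg/m³
  magnesium alloy: E = 46.19 GPa, ρ = 1780 kg/m³
  tungsten: E = 407.5 GPa, ρ = 19300 kg/m³
  commercially pure titanium: E = 102.0 GPa, ρ = 4550 kg/m³
  GFRP laminate: E = 33.27 GPa, ρ = 1960 kg/m³
  magnesium alloy: M = 3.82×10⁻³
  GFRP laminate: M = 2.94×10⁻³
  commercially pure titanium: M = 2.22×10⁻³
  stainless steel: M = 1.80×10⁻³
  tungsten: M = 1.05×10⁻³
The maximum is for magnesium alloy.

magnesium alloy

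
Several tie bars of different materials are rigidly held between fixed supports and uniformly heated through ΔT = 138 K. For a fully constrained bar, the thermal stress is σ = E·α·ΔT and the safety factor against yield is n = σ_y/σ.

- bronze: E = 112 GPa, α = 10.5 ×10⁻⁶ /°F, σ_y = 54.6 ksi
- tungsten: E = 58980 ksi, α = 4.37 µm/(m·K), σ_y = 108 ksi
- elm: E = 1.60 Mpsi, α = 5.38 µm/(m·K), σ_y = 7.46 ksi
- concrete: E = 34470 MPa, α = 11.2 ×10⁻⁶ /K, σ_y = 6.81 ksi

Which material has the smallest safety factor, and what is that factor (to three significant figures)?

concrete, n = 0.881

Converting E to GPa, α to ×10⁻⁶/K, σ_y to MPa, then σ and n for each:
  bronze: E = 112.0, α = 18.9, σ_y = 376.5 → σ = 292 MPa, n = 1.29
  tungsten: E = 406.7, α = 4.37, σ_y = 744.6 → σ = 245 MPa, n = 3.04
  elm: E = 11.03, α = 5.38, σ_y = 51.43 → σ = 8.19 MPa, n = 6.28
  concrete: E = 34.47, α = 11.2, σ_y = 46.95 → σ = 53.3 MPa, n = 0.881
Concrete has the lowest safety factor, n = 0.881.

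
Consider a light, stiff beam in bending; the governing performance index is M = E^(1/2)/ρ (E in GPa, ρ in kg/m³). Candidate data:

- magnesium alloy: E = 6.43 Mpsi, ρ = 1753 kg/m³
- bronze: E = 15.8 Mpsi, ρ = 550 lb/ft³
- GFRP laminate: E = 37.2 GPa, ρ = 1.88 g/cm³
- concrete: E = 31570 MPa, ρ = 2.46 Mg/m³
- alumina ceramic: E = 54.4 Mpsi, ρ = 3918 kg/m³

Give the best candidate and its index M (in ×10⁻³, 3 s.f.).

alumina ceramic, M = 4.94×10⁻³

Putting every candidate on a common basis:
  magnesium alloy: E = 44.33 GPa, ρ = 1753 kg/m³
  bronze: E = 108.9 GPa, ρ = 8810 kg/m³
  GFRP laminate: E = 37.20 GPa, ρ = 1880 kg/m³
  concrete: E = 31.57 GPa, ρ = 2460 kg/m³
  alumina ceramic: E = 375.1 GPa, ρ = 3918 kg/m³
  alumina ceramic: M = 4.94×10⁻³
  magnesium alloy: M = 3.80×10⁻³
  GFRP laminate: M = 3.24×10⁻³
  concrete: M = 2.28×10⁻³
  bronze: M = 1.18×10⁻³
The maximum is for alumina ceramic.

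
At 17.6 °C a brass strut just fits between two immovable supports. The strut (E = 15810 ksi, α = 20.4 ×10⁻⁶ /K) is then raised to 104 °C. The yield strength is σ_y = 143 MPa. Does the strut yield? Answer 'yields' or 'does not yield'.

E = 15810 ksi = 109.0 GPa.
ΔT = 86.40 K. Constrained thermal stress σ = E·α·ΔT = 109.0×10³ MPa × 20.4×10⁻⁶ × 86.40 = 192 MPa (compressive).
Compare to σ_y = 143 MPa: σ ≥ σ_y, so it yields.

yields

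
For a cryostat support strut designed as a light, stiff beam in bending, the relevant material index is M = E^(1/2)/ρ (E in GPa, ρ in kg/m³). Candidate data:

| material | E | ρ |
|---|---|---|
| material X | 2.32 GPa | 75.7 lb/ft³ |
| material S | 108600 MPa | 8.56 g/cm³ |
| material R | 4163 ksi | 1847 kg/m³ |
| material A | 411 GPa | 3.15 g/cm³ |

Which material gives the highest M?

material A

After converting to SI:
  material X: E = 2.320 GPa, ρ = 1213 kg/m³
  material S: E = 108.6 GPa, ρ = 8560 kg/m³
  material R: E = 28.70 GPa, ρ = 1847 kg/m³
  material A: E = 411.0 GPa, ρ = 3150 kg/m³
  material A: M = 6.44×10⁻³
  material R: M = 2.90×10⁻³
  material X: M = 1.26×10⁻³
  material S: M = 1.22×10⁻³
The maximum is for material A.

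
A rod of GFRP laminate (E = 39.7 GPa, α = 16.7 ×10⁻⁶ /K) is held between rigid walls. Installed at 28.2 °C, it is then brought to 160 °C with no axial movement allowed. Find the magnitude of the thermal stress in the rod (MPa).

87.4 MPa

ΔT = 131.8 K. Constrained thermal stress σ = E·α·ΔT = 39.70×10³ MPa × 16.7×10⁻⁶ × 131.8 = 87.4 MPa (compressive).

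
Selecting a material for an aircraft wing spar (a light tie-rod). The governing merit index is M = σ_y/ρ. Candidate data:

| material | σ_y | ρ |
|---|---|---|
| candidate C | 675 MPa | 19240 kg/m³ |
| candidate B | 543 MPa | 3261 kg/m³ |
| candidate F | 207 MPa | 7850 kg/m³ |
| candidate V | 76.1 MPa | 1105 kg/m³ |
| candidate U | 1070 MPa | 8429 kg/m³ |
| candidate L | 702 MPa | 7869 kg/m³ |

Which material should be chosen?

Per-candidate index values:
  candidate B: M = 167 kN·m/kg
  candidate U: M = 127 kN·m/kg
  candidate L: M = 89.2 kN·m/kg
  candidate V: M = 68.9 kN·m/kg
  candidate C: M = 35.1 kN·m/kg
  candidate F: M = 26.4 kN·m/kg
Candidate B ranks first.

candidate B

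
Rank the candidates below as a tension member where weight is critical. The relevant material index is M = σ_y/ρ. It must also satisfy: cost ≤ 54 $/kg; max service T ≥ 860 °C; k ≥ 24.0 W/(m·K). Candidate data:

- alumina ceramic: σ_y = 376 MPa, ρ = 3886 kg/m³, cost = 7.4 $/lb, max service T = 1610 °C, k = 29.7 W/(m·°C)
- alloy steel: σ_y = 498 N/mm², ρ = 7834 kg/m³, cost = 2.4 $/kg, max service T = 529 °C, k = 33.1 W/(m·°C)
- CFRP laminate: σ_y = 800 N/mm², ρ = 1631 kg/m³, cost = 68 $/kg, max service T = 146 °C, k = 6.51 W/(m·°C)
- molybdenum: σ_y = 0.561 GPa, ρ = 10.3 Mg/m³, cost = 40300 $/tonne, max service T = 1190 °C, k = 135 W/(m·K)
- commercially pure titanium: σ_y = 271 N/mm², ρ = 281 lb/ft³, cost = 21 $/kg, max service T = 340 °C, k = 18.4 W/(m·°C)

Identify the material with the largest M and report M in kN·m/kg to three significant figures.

Screen on constraints: cost ≤ 54 $/kg; max service T ≥ 860 °C; k ≥ 24.0 W/(m·K). Survivors: alumina ceramic, molybdenum.
Convert each candidate to consistent units, then evaluate M:
  alumina ceramic: σ_y = 376.0 MPa, ρ = 3886 kg/m³
  molybdenum: σ_y = 561.0 MPa, ρ = 10300 kg/m³
  alumina ceramic: M = 96.8 kN·m/kg
  molybdenum: M = 54.5 kN·m/kg
The maximum is for alumina ceramic.

alumina ceramic, M = 96.8 kN·m/kg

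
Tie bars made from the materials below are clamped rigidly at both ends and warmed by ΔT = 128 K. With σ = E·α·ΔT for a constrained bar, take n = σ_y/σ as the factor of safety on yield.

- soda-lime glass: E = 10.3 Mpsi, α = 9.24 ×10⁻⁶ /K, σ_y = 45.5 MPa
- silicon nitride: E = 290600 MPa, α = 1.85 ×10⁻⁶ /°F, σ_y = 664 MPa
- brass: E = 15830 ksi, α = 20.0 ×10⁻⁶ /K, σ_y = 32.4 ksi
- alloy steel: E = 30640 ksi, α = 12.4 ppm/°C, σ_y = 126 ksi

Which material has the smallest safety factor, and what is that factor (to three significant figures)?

soda-lime glass, n = 0.542

In consistent units (E in GPa, α in ×10⁻⁶/K, σ_y in MPa):
  soda-lime glass: E = 71.02, α = 9.24, σ_y = 45.50 → σ = 84.0 MPa, n = 0.542
  silicon nitride: E = 290.6, α = 3.33, σ_y = 664.0 → σ = 124 MPa, n = 5.36
  brass: E = 109.1, α = 20.0, σ_y = 223.4 → σ = 279 MPa, n = 0.800
  alloy steel: E = 211.3, α = 12.4, σ_y = 868.7 → σ = 335 MPa, n = 2.59
Smallest n: soda-lime glass with n = 0.542.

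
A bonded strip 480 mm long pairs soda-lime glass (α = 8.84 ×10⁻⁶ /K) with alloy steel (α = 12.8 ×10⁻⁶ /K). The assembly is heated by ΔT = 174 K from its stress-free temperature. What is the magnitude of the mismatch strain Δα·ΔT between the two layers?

6.89×10⁻⁴

Δα = |8.84 − 12.8|×10⁻⁶/K = 3.96×10⁻⁶/K.
Mismatch strain = Δα·ΔT = 3.96×10⁻⁶ × 174.0 = 6.89×10⁻⁴.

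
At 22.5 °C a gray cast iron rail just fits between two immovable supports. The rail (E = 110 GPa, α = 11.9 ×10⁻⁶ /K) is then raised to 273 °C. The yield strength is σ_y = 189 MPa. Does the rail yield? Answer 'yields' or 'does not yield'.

ΔT = 250.5 K. Constrained thermal stress σ = E·α·ΔT = 110.0×10³ MPa × 11.9×10⁻⁶ × 250.5 = 328 MPa (compressive).
Compare to σ_y = 189 MPa: σ ≥ σ_y, so it yields.

yields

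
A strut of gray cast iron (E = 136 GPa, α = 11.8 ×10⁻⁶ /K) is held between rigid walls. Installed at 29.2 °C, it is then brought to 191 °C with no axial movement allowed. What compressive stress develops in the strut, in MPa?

ΔT = 161.8 K. Constrained thermal stress σ = E·α·ΔT = 136.0×10³ MPa × 11.8×10⁻⁶ × 161.8 = 260 MPa (compressive).

260 MPa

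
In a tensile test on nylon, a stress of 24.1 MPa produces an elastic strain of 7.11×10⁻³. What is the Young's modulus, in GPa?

E = σ/ε = 24.1 MPa / 7.11×10⁻³ = 3390 MPa = 3.39 GPa.

3.39 GPa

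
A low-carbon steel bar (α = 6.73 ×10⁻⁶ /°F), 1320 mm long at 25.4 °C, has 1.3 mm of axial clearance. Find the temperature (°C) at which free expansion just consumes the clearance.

107 °C

α = 6.73×10⁻⁶/°F × 9/5 = 12.1×10⁻⁶/K.
α·L₀·ΔT = 1.3 mm ⇒ ΔT = 1.3 / (12.1×10⁻⁶ × 1320.0) = 81.30 K.
T = 25.4 + 81.30 = 106.7 °C.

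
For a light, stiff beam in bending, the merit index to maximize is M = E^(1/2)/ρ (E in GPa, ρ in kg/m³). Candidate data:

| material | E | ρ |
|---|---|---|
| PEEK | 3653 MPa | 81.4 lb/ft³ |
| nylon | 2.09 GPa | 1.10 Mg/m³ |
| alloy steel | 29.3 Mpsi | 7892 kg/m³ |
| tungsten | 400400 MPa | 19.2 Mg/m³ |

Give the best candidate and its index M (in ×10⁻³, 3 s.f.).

alloy steel, M = 1.80×10⁻³

Convert each candidate to consistent units, then evaluate M:
  PEEK: E = 3.653 GPa, ρ = 1304 kg/m³
  nylon: E = 2.090 GPa, ρ = 1100 kg/m³
  alloy steel: E = 202.0 GPa, ρ = 7892 kg/m³
  tungsten: E = 400.4 GPa, ρ = 19200 kg/m³
  alloy steel: M = 1.80×10⁻³
  PEEK: M = 1.47×10⁻³
  nylon: M = 1.31×10⁻³
  tungsten: M = 1.04×10⁻³
Alloy steel ranks first.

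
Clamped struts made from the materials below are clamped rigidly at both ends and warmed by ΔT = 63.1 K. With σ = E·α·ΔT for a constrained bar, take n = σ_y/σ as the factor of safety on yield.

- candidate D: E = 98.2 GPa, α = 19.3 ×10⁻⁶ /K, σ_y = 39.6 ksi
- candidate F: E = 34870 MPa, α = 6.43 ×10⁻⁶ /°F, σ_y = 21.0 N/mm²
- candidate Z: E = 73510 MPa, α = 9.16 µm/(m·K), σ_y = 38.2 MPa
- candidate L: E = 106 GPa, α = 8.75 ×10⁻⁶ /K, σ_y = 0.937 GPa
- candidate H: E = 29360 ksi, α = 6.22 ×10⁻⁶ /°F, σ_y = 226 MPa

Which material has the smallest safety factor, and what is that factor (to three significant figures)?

Converting E to GPa, α to ×10⁻⁶/K, σ_y to MPa, then σ and n for each:
  candidate D: E = 98.20, α = 19.3, σ_y = 273.0 → σ = 120 MPa, n = 2.28
  candidate F: E = 34.87, α = 11.6, σ_y = 21.00 → σ = 25.5 MPa, n = 0.825
  candidate Z: E = 73.51, α = 9.16, σ_y = 38.20 → σ = 42.5 MPa, n = 0.899
  candidate L: E = 106.0, α = 8.75, σ_y = 937.0 → σ = 58.5 MPa, n = 16.0
  candidate H: E = 202.4, α = 11.2, σ_y = 226.0 → σ = 143 MPa, n = 1.58
Candidate F has the lowest safety factor, n = 0.825.

candidate F, n = 0.825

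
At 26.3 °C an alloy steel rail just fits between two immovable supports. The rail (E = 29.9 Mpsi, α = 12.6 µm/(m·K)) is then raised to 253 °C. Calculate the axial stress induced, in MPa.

E = 29.9 Mpsi = 206.2 GPa.
ΔT = 226.7 K. Constrained thermal stress σ = E·α·ΔT = 206.2×10³ MPa × 12.6×10⁻⁶ × 226.7 = 589 MPa (compressive).

589 MPa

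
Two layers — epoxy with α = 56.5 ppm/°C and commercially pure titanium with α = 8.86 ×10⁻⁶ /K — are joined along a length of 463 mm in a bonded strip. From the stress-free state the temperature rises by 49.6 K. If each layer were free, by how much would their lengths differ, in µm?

1090 µm

Δα = |56.5 − 8.86|×10⁻⁶/K = 47.6×10⁻⁶/K.
ΔL_mismatch = Δα·L·ΔT = 47.6×10⁻⁶ × 463.0 mm × 49.6 K = 1090 µm.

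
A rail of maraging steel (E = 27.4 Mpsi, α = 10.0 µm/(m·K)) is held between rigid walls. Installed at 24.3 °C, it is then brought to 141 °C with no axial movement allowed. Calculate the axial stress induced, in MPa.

220 MPa

E = 27.4 Mpsi = 188.9 GPa.
ΔT = 116.7 K. Constrained thermal stress σ = E·α·ΔT = 188.9×10³ MPa × 10.0×10⁻⁶ × 116.7 = 220 MPa (compressive).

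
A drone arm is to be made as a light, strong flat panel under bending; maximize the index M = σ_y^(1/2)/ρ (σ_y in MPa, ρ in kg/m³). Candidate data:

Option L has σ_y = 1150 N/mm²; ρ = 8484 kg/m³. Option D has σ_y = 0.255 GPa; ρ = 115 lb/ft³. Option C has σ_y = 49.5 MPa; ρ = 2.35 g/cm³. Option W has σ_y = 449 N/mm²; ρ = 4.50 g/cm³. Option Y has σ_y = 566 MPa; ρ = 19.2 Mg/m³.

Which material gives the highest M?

After converting to SI:
  option L: σ_y = 1150 MPa, ρ = 8484 kg/m³
  option D: σ_y = 255.0 MPa, ρ = 1842 kg/m³
  option C: σ_y = 49.50 MPa, ρ = 2350 kg/m³
  option W: σ_y = 449.0 MPa, ρ = 4500 kg/m³
  option Y: σ_y = 566.0 MPa, ρ = 19200 kg/m³
  option D: M = 8.67×10⁻³
  option W: M = 4.71×10⁻³
  option L: M = 4.00×10⁻³
  option C: M = 2.99×10⁻³
  option Y: M = 1.24×10⁻³
Option D has the largest M.

option D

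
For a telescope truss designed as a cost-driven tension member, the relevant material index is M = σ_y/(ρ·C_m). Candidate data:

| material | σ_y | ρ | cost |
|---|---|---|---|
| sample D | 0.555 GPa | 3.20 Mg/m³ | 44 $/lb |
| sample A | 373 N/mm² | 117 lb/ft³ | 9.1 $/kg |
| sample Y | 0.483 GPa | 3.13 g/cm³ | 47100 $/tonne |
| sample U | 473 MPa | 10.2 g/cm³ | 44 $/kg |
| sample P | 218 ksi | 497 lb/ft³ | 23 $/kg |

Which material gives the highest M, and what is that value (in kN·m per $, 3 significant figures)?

sample A, M = 21.9 kN·m per $

Normalizing units and computing the index:
  sample D: σ_y = 555.0 MPa, ρ = 3200 kg/m³, cost = 97.00 $/kg
  sample A: σ_y = 373.0 MPa, ρ = 1874 kg/m³, cost = 9.100 $/kg
  sample Y: σ_y = 483.0 MPa, ρ = 3130 kg/m³, cost = 47.10 $/kg
  sample U: σ_y = 473.0 MPa, ρ = 10200 kg/m³, cost = 44.00 $/kg
  sample P: σ_y = 1503 MPa, ρ = 7961 kg/m³, cost = 23.00 $/kg
  sample A: M = 21.9 kN·m per $
  sample P: M = 8.21 kN·m per $
  sample Y: M = 3.28 kN·m per $
  sample D: M = 1.79 kN·m per $
  sample U: M = 1.05 kN·m per $
Sample A ranks first.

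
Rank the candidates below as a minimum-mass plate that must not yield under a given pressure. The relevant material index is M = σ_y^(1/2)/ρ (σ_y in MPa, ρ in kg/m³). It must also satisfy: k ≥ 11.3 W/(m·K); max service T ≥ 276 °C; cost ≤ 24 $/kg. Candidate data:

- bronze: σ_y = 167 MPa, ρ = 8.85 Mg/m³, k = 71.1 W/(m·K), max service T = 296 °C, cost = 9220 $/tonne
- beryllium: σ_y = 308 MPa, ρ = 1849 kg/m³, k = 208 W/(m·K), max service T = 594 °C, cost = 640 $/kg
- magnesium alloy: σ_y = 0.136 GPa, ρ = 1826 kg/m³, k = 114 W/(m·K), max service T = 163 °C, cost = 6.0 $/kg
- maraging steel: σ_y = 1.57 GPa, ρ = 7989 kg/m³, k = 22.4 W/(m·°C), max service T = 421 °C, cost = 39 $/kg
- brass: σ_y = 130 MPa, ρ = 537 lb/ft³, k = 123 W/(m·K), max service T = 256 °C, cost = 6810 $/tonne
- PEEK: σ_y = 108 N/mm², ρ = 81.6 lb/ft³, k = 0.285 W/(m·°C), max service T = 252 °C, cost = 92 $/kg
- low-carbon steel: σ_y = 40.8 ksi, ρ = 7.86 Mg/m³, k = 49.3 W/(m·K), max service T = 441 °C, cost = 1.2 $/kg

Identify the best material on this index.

Screen on constraints: k ≥ 11.3 W/(m·K); max service T ≥ 276 °C; cost ≤ 24 $/kg. Survivors: bronze, low-carbon steel.
In SI units:
  bronze: σ_y = 167.0 MPa, ρ = 8850 kg/m³
  low-carbon steel: σ_y = 281.3 MPa, ρ = 7860 kg/m³
  low-carbon steel: M = 2.13×10⁻³
  bronze: M = 1.46×10⁻³
The maximum is for low-carbon steel.

low-carbon steel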